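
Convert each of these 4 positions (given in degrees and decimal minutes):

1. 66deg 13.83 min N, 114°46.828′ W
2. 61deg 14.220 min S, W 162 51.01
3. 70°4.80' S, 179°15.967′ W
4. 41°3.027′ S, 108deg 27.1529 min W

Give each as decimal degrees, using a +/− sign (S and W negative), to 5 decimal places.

Point 1:
  Lat: 66 + 13.83/60 = 66.230500
  N → positive
  Longitude: 114 + 46.828/60 = 114.780467
  W ⇒ negate
Point 2:
  φ: 14.22′ = 0.237000°; total 61.237000
  S → negative
  Lon: 51.01′ = 0.850167°; total 162.850167
  hemisphere W, so the sign is −
Point 3:
  φ: 4.8′ = 0.080000°; total 70.080000
  hemisphere S, so the sign is −
  Longitude: 179 + 15.967/60 = 179.266117
  hemisphere W, so the sign is −
Point 4:
  Latitude: 3.027′ = 0.050450°; total 41.050450
  S → negative
  Longitude: 27.1529′ = 0.452548°; total 108.452548
  W ⇒ negate

1. 66.23050, -114.78047
2. -61.23700, -162.85017
3. -70.08000, -179.26612
4. -41.05045, -108.45255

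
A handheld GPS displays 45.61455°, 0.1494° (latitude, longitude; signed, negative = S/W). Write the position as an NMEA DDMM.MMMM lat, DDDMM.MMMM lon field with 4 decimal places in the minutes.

4536.8730,N / 00008.9640,E

Latitude: 45° + 0.614550 × 60 = 45° 36.873000′
Longitude: minutes = (0.149400 − 0) × 60 = 8.964000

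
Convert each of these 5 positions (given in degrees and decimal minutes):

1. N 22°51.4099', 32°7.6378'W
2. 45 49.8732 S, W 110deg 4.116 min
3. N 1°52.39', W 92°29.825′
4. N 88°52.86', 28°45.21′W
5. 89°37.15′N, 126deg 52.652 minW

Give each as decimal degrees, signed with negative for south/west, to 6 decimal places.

Point 1:
  Lat: 22 + 51.4099/60 = 22.8568317
  N ⇒ keep positive
  Lon: 7.6378′ = 0.127297°; total 32.1272967
  W ⇒ negate
Point 2:
  Lat: 49.8732′ = 0.831220°; total 45.8312200
  S → negative
  Lon: 110 + 4.116/60 = 110.0686000
  W ⇒ negate
Point 3:
  Latitude: 52.39′ = 0.873167°; total 1.8731667
  N ⇒ keep positive
  λ: 29.825′ = 0.497083°; total 92.4970833
  W ⇒ negate
Point 4:
  Lat: 52.86′ = 0.881000°; total 88.8810000
  N → positive
  Longitude: 45.21′ = 0.753500°; total 28.7535000
  W → negative
Point 5:
  φ: 89 + 37.15/60 = 89.6191667
  N → positive
  Lon: 126 + 52.652/60 = 126.8775333
  W → negative

1. 22.856832, -32.127297
2. -45.831220, -110.068600
3. 1.873167, -92.497083
4. 88.881000, -28.753500
5. 89.619167, -126.877533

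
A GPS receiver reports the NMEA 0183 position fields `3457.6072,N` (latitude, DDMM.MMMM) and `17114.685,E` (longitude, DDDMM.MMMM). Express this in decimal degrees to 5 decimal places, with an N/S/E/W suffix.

34.96012° N, 171.24475° E

Lat: degrees = first 2 digits = 34, minutes = 57.6072; 34 + 57.6072/60 = 34.960120
λ: degrees = first 3 digits = 171, minutes = 14.685; 171 + 14.685/60 = 171.244750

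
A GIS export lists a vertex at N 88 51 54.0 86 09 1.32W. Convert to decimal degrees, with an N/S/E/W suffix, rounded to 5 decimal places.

Lat: 88° + 51/60 + 54/3600 = 88 + 0.850000 + 0.015000 = 88.865000
Longitude: 9′ + 1.32″ = 9.02200′; 86 + 9.02200/60 = 86.150367

88.86500° N, 86.15037° W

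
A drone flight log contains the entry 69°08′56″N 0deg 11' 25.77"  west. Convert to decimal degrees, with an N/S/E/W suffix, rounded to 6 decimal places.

69.148889° N, 0.190492° W

Lat: 69 + 8/60 + 56/3600 = 69.1488889
Lon: 0° + 11/60 + 25.77/3600 = 0 + 0.183333 + 0.007158 = 0.1904917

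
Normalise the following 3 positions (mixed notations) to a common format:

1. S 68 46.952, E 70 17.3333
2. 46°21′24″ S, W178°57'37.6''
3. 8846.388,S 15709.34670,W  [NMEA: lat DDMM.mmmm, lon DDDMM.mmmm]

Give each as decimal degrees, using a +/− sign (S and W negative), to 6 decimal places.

1. -68.782533, 70.288888
2. -46.356667, -178.960444
3. -88.773133, -157.155778

Point 1:
  φ: 46.952′ = 0.782533°; total 68.7825333
  S ⇒ negate
  λ: 70 + 17.3333/60 = 70.2888883
  E ⇒ keep positive
Point 2:
  Latitude: 21′ + 24″ = 21.40000′; 46 + 21.40000/60 = 46.3566667
  S ⇒ negate
  Lon: 178 + 57/60 + 37.6/3600 = 178.9604444
  hemisphere W, so the sign is −
Point 3:
  Lat: split at 2 digits → 88° and 46.388′; 88 + 46.388/60 = 88.7731333
  hemisphere S, so the sign is −
  Lon: degrees = first 3 digits = 157, minutes = 9.3467; 157 + 9.3467/60 = 157.1557783
  W ⇒ negate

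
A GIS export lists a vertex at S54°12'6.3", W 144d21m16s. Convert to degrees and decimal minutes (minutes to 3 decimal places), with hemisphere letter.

Latitude: seconds/60 = 0.10500; minutes = 12 + 0.10500 = 12.10500
λ: seconds/60 = 0.26667; minutes = 21 + 0.26667 = 21.26667

54° 12.105′ S, 144° 21.267′ W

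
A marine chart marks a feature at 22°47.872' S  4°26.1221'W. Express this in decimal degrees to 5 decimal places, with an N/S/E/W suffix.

22.79787° S, 4.43537° W

Latitude: 22 + 47.872/60 = 22.797867
Longitude: 26.1221′ = 0.435368°; total 4.435368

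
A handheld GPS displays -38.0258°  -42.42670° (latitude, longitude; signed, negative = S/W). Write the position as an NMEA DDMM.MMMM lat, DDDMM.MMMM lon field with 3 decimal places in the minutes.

Latitude is negative → S; |value| = 38.025800
Latitude: 38° + 0.025800 × 60 = 38° 1.54800′
Longitude is negative → W; |value| = 42.426700
λ: minutes = (42.426700 − 42) × 60 = 25.60200

3801.548,S / 04225.602,W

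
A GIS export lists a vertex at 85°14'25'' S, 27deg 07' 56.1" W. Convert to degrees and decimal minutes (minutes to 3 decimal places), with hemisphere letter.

85° 14.417′ S, 27° 7.935′ W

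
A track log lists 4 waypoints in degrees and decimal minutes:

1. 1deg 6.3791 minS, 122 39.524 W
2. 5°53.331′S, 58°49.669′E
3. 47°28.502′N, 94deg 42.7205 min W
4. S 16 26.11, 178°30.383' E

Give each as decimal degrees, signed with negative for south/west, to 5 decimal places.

Point 1:
  φ: 1 + 6.3791/60 = 1.106318
  hemisphere S, so the sign is −
  Longitude: 122 + 39.524/60 = 122.658733
  W ⇒ negate
Point 2:
  Lat: 53.331′ = 0.888850°; total 5.888850
  S → negative
  Lon: 49.669′ = 0.827817°; total 58.827817
  E ⇒ keep positive
Point 3:
  φ: 28.502′ = 0.475033°; total 47.475033
  N ⇒ keep positive
  Lon: 42.7205′ = 0.712008°; total 94.712008
  hemisphere W, so the sign is −
Point 4:
  Lat: 26.11′ = 0.435167°; total 16.435167
  hemisphere S, so the sign is −
  λ: 30.383′ = 0.506383°; total 178.506383
  E → positive

1. -1.10632, -122.65873
2. -5.88885, 58.82782
3. 47.47503, -94.71201
4. -16.43517, 178.50638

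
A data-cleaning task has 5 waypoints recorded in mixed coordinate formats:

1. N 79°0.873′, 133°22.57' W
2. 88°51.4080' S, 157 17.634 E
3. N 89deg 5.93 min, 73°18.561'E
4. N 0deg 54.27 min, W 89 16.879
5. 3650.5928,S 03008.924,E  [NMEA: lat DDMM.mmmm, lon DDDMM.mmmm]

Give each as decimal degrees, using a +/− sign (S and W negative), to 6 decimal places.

1. 79.014550, -133.376167
2. -88.856800, 157.293900
3. 89.098833, 73.309350
4. 0.904500, -89.281317
5. -36.843213, 30.148733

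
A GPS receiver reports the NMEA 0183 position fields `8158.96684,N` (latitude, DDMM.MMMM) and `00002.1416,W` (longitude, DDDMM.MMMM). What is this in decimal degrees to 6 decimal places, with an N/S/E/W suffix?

81.982781° N, 0.035693° W

φ: split at 2 digits → 81° and 58.96684′; 81 + 58.96684/60 = 81.9827807
Longitude: split at 3 digits → 000° and 2.1416′; 0 + 2.1416/60 = 0.0356933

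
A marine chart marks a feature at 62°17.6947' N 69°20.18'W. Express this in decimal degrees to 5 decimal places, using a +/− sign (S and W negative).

62.29491, -69.33633

Lat: 62 + 17.6947/60 = 62.294912
N → positive
Lon: 20.18′ = 0.336333°; total 69.336333
W → negative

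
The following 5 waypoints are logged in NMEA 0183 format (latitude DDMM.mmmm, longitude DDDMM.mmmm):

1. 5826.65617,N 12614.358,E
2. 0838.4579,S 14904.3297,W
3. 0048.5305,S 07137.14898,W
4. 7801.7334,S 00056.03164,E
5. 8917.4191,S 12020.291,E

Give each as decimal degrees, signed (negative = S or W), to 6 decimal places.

Point 1:
  Lat: degrees = first 2 digits = 58, minutes = 26.65617; 58 + 26.65617/60 = 58.4442695
  N ⇒ keep positive
  λ: split at 3 digits → 126° and 14.358′; 126 + 14.358/60 = 126.2393000
  E → positive
Point 2:
  Latitude: degrees = first 2 digits = 8, minutes = 38.4579; 8 + 38.4579/60 = 8.6409650
  hemisphere S, so the sign is −
  λ: split at 3 digits → 149° and 4.3297′; 149 + 4.3297/60 = 149.0721617
  W ⇒ negate
Point 3:
  Latitude: split at 2 digits → 00° and 48.5305′; 0 + 48.5305/60 = 0.8088417
  S → negative
  λ: split at 3 digits → 071° and 37.14898′; 71 + 37.14898/60 = 71.6191497
  hemisphere W, so the sign is −
Point 4:
  φ: degrees = first 2 digits = 78, minutes = 1.7334; 78 + 1.7334/60 = 78.0288900
  S → negative
  Lon: degrees = first 3 digits = 0, minutes = 56.03164; 0 + 56.03164/60 = 0.9338607
  E ⇒ keep positive
Point 5:
  Lat: split at 2 digits → 89° and 17.4191′; 89 + 17.4191/60 = 89.2903183
  hemisphere S, so the sign is −
  λ: split at 3 digits → 120° and 20.291′; 120 + 20.291/60 = 120.3381833
  E → positive

1. 58.444270, 126.239300
2. -8.640965, -149.072162
3. -0.808842, -71.619150
4. -78.028890, 0.933861
5. -89.290318, 120.338183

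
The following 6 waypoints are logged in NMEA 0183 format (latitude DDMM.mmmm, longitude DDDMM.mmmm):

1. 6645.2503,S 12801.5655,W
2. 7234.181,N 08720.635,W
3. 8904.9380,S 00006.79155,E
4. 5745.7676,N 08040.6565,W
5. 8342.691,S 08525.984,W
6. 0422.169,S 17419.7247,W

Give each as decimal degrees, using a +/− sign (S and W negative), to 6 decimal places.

Point 1:
  φ: split at 2 digits → 66° and 45.2503′; 66 + 45.2503/60 = 66.7541717
  S ⇒ negate
  Longitude: degrees = first 3 digits = 128, minutes = 1.5655; 128 + 1.5655/60 = 128.0260917
  W ⇒ negate
Point 2:
  φ: split at 2 digits → 72° and 34.181′; 72 + 34.181/60 = 72.5696833
  N ⇒ keep positive
  λ: split at 3 digits → 087° and 20.635′; 87 + 20.635/60 = 87.3439167
  W ⇒ negate
Point 3:
  φ: split at 2 digits → 89° and 4.938′; 89 + 4.938/60 = 89.0823000
  hemisphere S, so the sign is −
  λ: degrees = first 3 digits = 0, minutes = 6.79155; 0 + 6.79155/60 = 0.1131925
  E → positive
Point 4:
  Latitude: split at 2 digits → 57° and 45.7676′; 57 + 45.7676/60 = 57.7627933
  N → positive
  Lon: degrees = first 3 digits = 80, minutes = 40.6565; 80 + 40.6565/60 = 80.6776083
  hemisphere W, so the sign is −
Point 5:
  Lat: degrees = first 2 digits = 83, minutes = 42.691; 83 + 42.691/60 = 83.7115167
  hemisphere S, so the sign is −
  λ: degrees = first 3 digits = 85, minutes = 25.984; 85 + 25.984/60 = 85.4330667
  hemisphere W, so the sign is −
Point 6:
  Lat: split at 2 digits → 04° and 22.169′; 4 + 22.169/60 = 4.3694833
  S → negative
  λ: degrees = first 3 digits = 174, minutes = 19.7247; 174 + 19.7247/60 = 174.3287450
  W → negative

1. -66.754172, -128.026092
2. 72.569683, -87.343917
3. -89.082300, 0.113193
4. 57.762793, -80.677608
5. -83.711517, -85.433067
6. -4.369483, -174.328745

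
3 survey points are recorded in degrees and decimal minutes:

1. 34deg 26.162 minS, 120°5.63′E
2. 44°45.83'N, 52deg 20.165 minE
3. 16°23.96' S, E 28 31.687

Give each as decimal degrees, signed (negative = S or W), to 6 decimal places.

1. -34.436033, 120.093833
2. 44.763833, 52.336083
3. -16.399333, 28.528117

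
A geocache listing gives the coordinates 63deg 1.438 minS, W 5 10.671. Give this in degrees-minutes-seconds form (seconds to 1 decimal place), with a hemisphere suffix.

Lat: fractional minutes 0.43800 × 60 = 26.280″
λ: 10.67100′ → 10′ and 0.67100 × 60 = 40.260″

63°01′26.3″ S, 5°10′40.3″ W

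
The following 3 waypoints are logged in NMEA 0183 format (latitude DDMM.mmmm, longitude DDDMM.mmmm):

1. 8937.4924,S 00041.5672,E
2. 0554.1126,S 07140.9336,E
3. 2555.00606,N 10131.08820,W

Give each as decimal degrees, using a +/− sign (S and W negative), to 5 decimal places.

Point 1:
  Lat: degrees = first 2 digits = 89, minutes = 37.4924; 89 + 37.4924/60 = 89.624873
  hemisphere S, so the sign is −
  Lon: split at 3 digits → 000° and 41.5672′; 0 + 41.5672/60 = 0.692787
  E ⇒ keep positive
Point 2:
  Lat: degrees = first 2 digits = 5, minutes = 54.1126; 5 + 54.1126/60 = 5.901877
  S ⇒ negate
  Longitude: split at 3 digits → 071° and 40.9336′; 71 + 40.9336/60 = 71.682227
  E ⇒ keep positive
Point 3:
  Latitude: split at 2 digits → 25° and 55.00606′; 25 + 55.00606/60 = 25.916768
  N ⇒ keep positive
  Lon: split at 3 digits → 101° and 31.0882′; 101 + 31.0882/60 = 101.518137
  hemisphere W, so the sign is −

1. -89.62487, 0.69279
2. -5.90188, 71.68223
3. 25.91677, -101.51814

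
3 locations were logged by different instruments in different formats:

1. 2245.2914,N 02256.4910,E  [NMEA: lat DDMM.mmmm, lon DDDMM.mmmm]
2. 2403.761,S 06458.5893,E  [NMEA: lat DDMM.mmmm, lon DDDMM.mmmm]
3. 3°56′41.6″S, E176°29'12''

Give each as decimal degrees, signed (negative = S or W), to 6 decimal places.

Point 1:
  Lat: split at 2 digits → 22° and 45.2914′; 22 + 45.2914/60 = 22.7548567
  N ⇒ keep positive
  Lon: split at 3 digits → 022° and 56.491′; 22 + 56.491/60 = 22.9415167
  E ⇒ keep positive
Point 2:
  Latitude: split at 2 digits → 24° and 3.761′; 24 + 3.761/60 = 24.0626833
  S → negative
  Lon: split at 3 digits → 064° and 58.5893′; 64 + 58.5893/60 = 64.9764883
  E → positive
Point 3:
  Latitude: 3° + 56/60 + 41.6/3600 = 3 + 0.933333 + 0.011556 = 3.9448889
  S → negative
  λ: 176° + 29/60 + 12/3600 = 176 + 0.483333 + 0.003333 = 176.4866667
  E ⇒ keep positive

1. 22.754857, 22.941517
2. -24.062683, 64.976488
3. -3.944889, 176.486667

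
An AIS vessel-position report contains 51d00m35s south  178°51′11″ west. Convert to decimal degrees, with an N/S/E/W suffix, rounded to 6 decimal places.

Latitude: 0′ + 35″ = 0.58333′; 51 + 0.58333/60 = 51.0097222
Longitude: 51′ + 11″ = 51.18333′; 178 + 51.18333/60 = 178.8530556

51.009722° S, 178.853056° W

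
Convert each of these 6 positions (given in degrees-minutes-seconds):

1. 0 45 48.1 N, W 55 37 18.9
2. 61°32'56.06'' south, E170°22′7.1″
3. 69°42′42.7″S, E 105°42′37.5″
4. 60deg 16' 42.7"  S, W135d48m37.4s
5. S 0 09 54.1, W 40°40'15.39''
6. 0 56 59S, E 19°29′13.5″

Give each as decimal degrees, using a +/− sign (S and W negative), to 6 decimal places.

1. 0.763361, -55.621917
2. -61.548906, 170.368639
3. -69.711861, 105.710417
4. -60.278528, -135.810389
5. -0.165028, -40.670942
6. -0.949722, 19.487083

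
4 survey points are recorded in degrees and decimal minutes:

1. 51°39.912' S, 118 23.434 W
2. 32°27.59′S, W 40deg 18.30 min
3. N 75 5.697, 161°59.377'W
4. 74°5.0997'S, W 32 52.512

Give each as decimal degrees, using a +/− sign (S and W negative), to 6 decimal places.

Point 1:
  φ: 39.912′ = 0.665200°; total 51.6652000
  S ⇒ negate
  Lon: 23.434′ = 0.390567°; total 118.3905667
  hemisphere W, so the sign is −
Point 2:
  Latitude: 32 + 27.59/60 = 32.4598333
  hemisphere S, so the sign is −
  Longitude: 18.3′ = 0.305000°; total 40.3050000
  hemisphere W, so the sign is −
Point 3:
  Latitude: 5.697′ = 0.094950°; total 75.0949500
  N ⇒ keep positive
  Lon: 161 + 59.377/60 = 161.9896167
  hemisphere W, so the sign is −
Point 4:
  φ: 5.0997′ = 0.084995°; total 74.0849950
  hemisphere S, so the sign is −
  λ: 32 + 52.512/60 = 32.8752000
  hemisphere W, so the sign is −

1. -51.665200, -118.390567
2. -32.459833, -40.305000
3. 75.094950, -161.989617
4. -74.084995, -32.875200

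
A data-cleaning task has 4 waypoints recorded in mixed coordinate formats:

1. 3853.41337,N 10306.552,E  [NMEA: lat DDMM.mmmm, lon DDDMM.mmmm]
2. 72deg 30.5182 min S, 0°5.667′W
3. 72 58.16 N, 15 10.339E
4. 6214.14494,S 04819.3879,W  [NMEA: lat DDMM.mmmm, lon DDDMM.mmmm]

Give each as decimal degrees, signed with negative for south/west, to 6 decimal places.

Point 1:
  Latitude: split at 2 digits → 38° and 53.41337′; 38 + 53.41337/60 = 38.8902228
  N → positive
  Lon: split at 3 digits → 103° and 6.552′; 103 + 6.552/60 = 103.1092000
  E ⇒ keep positive
Point 2:
  Latitude: 30.5182′ = 0.508637°; total 72.5086367
  S ⇒ negate
  λ: 0 + 5.667/60 = 0.0944500
  W → negative
Point 3:
  φ: 58.16′ = 0.969333°; total 72.9693333
  N ⇒ keep positive
  Longitude: 15 + 10.339/60 = 15.1723167
  E → positive
Point 4:
  Latitude: split at 2 digits → 62° and 14.14494′; 62 + 14.14494/60 = 62.2357490
  hemisphere S, so the sign is −
  Lon: split at 3 digits → 048° and 19.3879′; 48 + 19.3879/60 = 48.3231317
  hemisphere W, so the sign is −

1. 38.890223, 103.109200
2. -72.508637, -0.094450
3. 72.969333, 15.172317
4. -62.235749, -48.323132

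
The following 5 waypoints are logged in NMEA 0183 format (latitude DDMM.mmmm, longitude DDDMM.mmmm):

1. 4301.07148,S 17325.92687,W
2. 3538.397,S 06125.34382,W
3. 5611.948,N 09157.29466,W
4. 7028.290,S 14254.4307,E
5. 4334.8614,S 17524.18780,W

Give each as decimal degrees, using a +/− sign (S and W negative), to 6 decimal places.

1. -43.017858, -173.432115
2. -35.639950, -61.422397
3. 56.199133, -91.954911
4. -70.471500, 142.907178
5. -43.581023, -175.403130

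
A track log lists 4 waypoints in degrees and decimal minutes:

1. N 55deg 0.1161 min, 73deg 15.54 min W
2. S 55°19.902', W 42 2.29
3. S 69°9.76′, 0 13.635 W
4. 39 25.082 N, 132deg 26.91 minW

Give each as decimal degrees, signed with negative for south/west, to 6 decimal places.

Point 1:
  Lat: 0.1161′ = 0.001935°; total 55.0019350
  N → positive
  Lon: 15.54′ = 0.259000°; total 73.2590000
  hemisphere W, so the sign is −
Point 2:
  φ: 55 + 19.902/60 = 55.3317000
  S → negative
  Lon: 2.29′ = 0.038167°; total 42.0381667
  W ⇒ negate
Point 3:
  Latitude: 69 + 9.76/60 = 69.1626667
  hemisphere S, so the sign is −
  Longitude: 0 + 13.635/60 = 0.2272500
  W ⇒ negate
Point 4:
  Lat: 25.082′ = 0.418033°; total 39.4180333
  N ⇒ keep positive
  Longitude: 26.91′ = 0.448500°; total 132.4485000
  W ⇒ negate

1. 55.001935, -73.259000
2. -55.331700, -42.038167
3. -69.162667, -0.227250
4. 39.418033, -132.448500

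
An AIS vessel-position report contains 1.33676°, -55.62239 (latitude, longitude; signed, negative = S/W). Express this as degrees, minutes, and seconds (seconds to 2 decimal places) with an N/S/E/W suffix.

1°20′12.34″ N, 55°37′20.60″ W

Lat: 0.336760° → 20.20560′; 0.20560 × 60 = 12.3360″
Longitude is negative → W; |value| = 55.622390
λ: 0.622390° → 37.34340′; 0.34340 × 60 = 20.6040″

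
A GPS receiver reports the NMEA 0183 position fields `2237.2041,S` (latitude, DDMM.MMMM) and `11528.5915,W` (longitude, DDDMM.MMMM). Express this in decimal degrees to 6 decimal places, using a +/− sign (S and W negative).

φ: split at 2 digits → 22° and 37.2041′; 22 + 37.2041/60 = 22.6200683
hemisphere S, so the sign is −
Longitude: split at 3 digits → 115° and 28.5915′; 115 + 28.5915/60 = 115.4765250
W ⇒ negate

-22.620068, -115.476525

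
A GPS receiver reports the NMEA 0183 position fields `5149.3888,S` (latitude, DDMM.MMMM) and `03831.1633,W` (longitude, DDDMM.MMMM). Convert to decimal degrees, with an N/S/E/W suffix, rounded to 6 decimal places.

51.823147° S, 38.519388° W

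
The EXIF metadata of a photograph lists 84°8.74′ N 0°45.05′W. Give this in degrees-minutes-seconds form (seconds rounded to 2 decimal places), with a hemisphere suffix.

84°08′44.40″ N, 0°45′3.00″ W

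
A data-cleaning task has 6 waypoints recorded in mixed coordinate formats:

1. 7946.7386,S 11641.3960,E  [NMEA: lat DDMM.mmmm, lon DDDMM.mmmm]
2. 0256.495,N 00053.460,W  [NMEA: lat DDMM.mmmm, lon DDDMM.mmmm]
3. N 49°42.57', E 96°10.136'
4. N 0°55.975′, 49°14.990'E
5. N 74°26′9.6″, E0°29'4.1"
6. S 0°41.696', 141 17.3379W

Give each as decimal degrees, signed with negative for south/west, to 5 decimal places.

1. -79.77898, 116.68993
2. 2.94158, -0.89100
3. 49.70950, 96.16893
4. 0.93292, 49.24983
5. 74.43600, 0.48447
6. -0.69493, -141.28897

Point 1:
  Lat: split at 2 digits → 79° and 46.7386′; 79 + 46.7386/60 = 79.778977
  hemisphere S, so the sign is −
  Longitude: degrees = first 3 digits = 116, minutes = 41.396; 116 + 41.396/60 = 116.689933
  E → positive
Point 2:
  Latitude: split at 2 digits → 02° and 56.495′; 2 + 56.495/60 = 2.941583
  N → positive
  Lon: split at 3 digits → 000° and 53.46′; 0 + 53.46/60 = 0.891000
  W ⇒ negate
Point 3:
  φ: 42.57′ = 0.709500°; total 49.709500
  N → positive
  λ: 96 + 10.136/60 = 96.168933
  E → positive
Point 4:
  φ: 55.975′ = 0.932917°; total 0.932917
  N ⇒ keep positive
  Longitude: 14.99′ = 0.249833°; total 49.249833
  E → positive
Point 5:
  Lat: 26′ + 9.6″ = 26.16000′; 74 + 26.16000/60 = 74.436000
  N ⇒ keep positive
  Lon: 29′ + 4.1″ = 29.06833′; 0 + 29.06833/60 = 0.484472
  E ⇒ keep positive
Point 6:
  Lat: 41.696′ = 0.694933°; total 0.694933
  S → negative
  Longitude: 17.3379′ = 0.288965°; total 141.288965
  hemisphere W, so the sign is −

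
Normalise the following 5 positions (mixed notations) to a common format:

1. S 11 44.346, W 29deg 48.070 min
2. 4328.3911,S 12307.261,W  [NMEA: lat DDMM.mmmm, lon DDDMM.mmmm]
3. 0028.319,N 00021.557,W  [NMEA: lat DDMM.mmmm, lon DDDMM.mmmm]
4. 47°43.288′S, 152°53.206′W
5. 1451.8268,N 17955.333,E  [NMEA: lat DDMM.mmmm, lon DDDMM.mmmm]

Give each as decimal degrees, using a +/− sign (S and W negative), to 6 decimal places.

Point 1:
  φ: 44.346′ = 0.739100°; total 11.7391000
  S ⇒ negate
  Lon: 29 + 48.07/60 = 29.8011667
  W → negative
Point 2:
  Lat: degrees = first 2 digits = 43, minutes = 28.3911; 43 + 28.3911/60 = 43.4731850
  S ⇒ negate
  Longitude: degrees = first 3 digits = 123, minutes = 7.261; 123 + 7.261/60 = 123.1210167
  W ⇒ negate
Point 3:
  Lat: degrees = first 2 digits = 0, minutes = 28.319; 0 + 28.319/60 = 0.4719833
  N → positive
  Longitude: degrees = first 3 digits = 0, minutes = 21.557; 0 + 21.557/60 = 0.3592833
  hemisphere W, so the sign is −
Point 4:
  Lat: 43.288′ = 0.721467°; total 47.7214667
  hemisphere S, so the sign is −
  Longitude: 152 + 53.206/60 = 152.8867667
  hemisphere W, so the sign is −
Point 5:
  Lat: split at 2 digits → 14° and 51.8268′; 14 + 51.8268/60 = 14.8637800
  N ⇒ keep positive
  Lon: degrees = first 3 digits = 179, minutes = 55.333; 179 + 55.333/60 = 179.9222167
  E ⇒ keep positive

1. -11.739100, -29.801167
2. -43.473185, -123.121017
3. 0.471983, -0.359283
4. -47.721467, -152.886767
5. 14.863780, 179.922217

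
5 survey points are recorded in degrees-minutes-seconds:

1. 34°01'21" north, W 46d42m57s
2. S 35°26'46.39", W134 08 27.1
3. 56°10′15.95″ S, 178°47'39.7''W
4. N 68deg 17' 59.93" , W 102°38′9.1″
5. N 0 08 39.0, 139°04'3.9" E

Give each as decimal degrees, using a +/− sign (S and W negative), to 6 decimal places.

1. 34.022500, -46.715833
2. -35.446219, -134.140861
3. -56.171097, -178.794361
4. 68.299981, -102.635861
5. 0.144167, 139.067750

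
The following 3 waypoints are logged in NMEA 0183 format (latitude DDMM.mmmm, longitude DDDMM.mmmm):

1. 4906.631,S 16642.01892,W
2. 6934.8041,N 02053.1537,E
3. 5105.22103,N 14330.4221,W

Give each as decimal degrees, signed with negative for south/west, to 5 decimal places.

1. -49.11052, -166.70032
2. 69.58007, 20.88590
3. 51.08702, -143.50704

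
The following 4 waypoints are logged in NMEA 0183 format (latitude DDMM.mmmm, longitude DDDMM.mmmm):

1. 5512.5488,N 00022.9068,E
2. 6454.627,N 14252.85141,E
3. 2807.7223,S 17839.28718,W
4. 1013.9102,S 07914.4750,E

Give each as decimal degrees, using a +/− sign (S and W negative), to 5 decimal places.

1. 55.20915, 0.38178
2. 64.91045, 142.88086
3. -28.12871, -178.65479
4. -10.23184, 79.24125

Point 1:
  φ: split at 2 digits → 55° and 12.5488′; 55 + 12.5488/60 = 55.209147
  N ⇒ keep positive
  Lon: split at 3 digits → 000° and 22.9068′; 0 + 22.9068/60 = 0.381780
  E → positive
Point 2:
  φ: degrees = first 2 digits = 64, minutes = 54.627; 64 + 54.627/60 = 64.910450
  N → positive
  λ: split at 3 digits → 142° and 52.85141′; 142 + 52.85141/60 = 142.880857
  E ⇒ keep positive
Point 3:
  Lat: degrees = first 2 digits = 28, minutes = 7.7223; 28 + 7.7223/60 = 28.128705
  S → negative
  λ: split at 3 digits → 178° and 39.28718′; 178 + 39.28718/60 = 178.654786
  hemisphere W, so the sign is −
Point 4:
  φ: split at 2 digits → 10° and 13.9102′; 10 + 13.9102/60 = 10.231837
  hemisphere S, so the sign is −
  Lon: split at 3 digits → 079° and 14.475′; 79 + 14.475/60 = 79.241250
  E ⇒ keep positive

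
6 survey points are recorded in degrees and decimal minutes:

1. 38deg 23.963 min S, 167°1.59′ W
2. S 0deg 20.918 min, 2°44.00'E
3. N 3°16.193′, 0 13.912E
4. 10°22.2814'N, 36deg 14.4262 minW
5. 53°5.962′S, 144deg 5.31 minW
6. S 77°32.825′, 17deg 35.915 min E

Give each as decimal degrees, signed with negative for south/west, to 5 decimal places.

Point 1:
  Lat: 23.963′ = 0.399383°; total 38.399383
  hemisphere S, so the sign is −
  Longitude: 1.59′ = 0.026500°; total 167.026500
  W → negative
Point 2:
  Lat: 0 + 20.918/60 = 0.348633
  S ⇒ negate
  Lon: 2 + 44/60 = 2.733333
  E → positive
Point 3:
  Latitude: 16.193′ = 0.269883°; total 3.269883
  N → positive
  λ: 0 + 13.912/60 = 0.231867
  E → positive
Point 4:
  φ: 22.2814′ = 0.371357°; total 10.371357
  N ⇒ keep positive
  Lon: 14.4262′ = 0.240437°; total 36.240437
  hemisphere W, so the sign is −
Point 5:
  Latitude: 53 + 5.962/60 = 53.099367
  S → negative
  Longitude: 5.31′ = 0.088500°; total 144.088500
  hemisphere W, so the sign is −
Point 6:
  φ: 77 + 32.825/60 = 77.547083
  hemisphere S, so the sign is −
  λ: 35.915′ = 0.598583°; total 17.598583
  E ⇒ keep positive

1. -38.39938, -167.02650
2. -0.34863, 2.73333
3. 3.26988, 0.23187
4. 10.37136, -36.24044
5. -53.09937, -144.08850
6. -77.54708, 17.59858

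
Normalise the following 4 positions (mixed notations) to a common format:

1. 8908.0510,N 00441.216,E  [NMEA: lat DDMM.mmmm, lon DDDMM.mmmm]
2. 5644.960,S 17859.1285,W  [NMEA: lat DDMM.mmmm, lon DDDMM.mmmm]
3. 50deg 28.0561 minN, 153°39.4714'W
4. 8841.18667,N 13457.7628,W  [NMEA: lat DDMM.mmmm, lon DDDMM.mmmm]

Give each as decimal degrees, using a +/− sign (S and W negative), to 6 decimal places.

1. 89.134183, 4.686933
2. -56.749333, -178.985475
3. 50.467602, -153.657857
4. 88.686445, -134.962713

Point 1:
  Lat: degrees = first 2 digits = 89, minutes = 8.051; 89 + 8.051/60 = 89.1341833
  N → positive
  Longitude: degrees = first 3 digits = 4, minutes = 41.216; 4 + 41.216/60 = 4.6869333
  E ⇒ keep positive
Point 2:
  φ: degrees = first 2 digits = 56, minutes = 44.96; 56 + 44.96/60 = 56.7493333
  hemisphere S, so the sign is −
  λ: degrees = first 3 digits = 178, minutes = 59.1285; 178 + 59.1285/60 = 178.9854750
  W → negative
Point 3:
  Latitude: 50 + 28.0561/60 = 50.4676017
  N ⇒ keep positive
  Longitude: 153 + 39.4714/60 = 153.6578567
  W ⇒ negate
Point 4:
  Latitude: degrees = first 2 digits = 88, minutes = 41.18667; 88 + 41.18667/60 = 88.6864445
  N ⇒ keep positive
  λ: degrees = first 3 digits = 134, minutes = 57.7628; 134 + 57.7628/60 = 134.9627133
  hemisphere W, so the sign is −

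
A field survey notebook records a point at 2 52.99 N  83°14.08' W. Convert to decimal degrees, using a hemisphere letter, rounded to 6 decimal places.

Lat: 2 + 52.99/60 = 2.8831667
Longitude: 83 + 14.08/60 = 83.2346667

2.883167° N, 83.234667° W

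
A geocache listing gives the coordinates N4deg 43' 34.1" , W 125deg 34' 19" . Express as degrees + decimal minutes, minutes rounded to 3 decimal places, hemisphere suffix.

Lat: 43 + 34.1/60 = 43.56833′
Lon: seconds/60 = 0.31667; minutes = 34 + 0.31667 = 34.31667

4° 43.568′ N, 125° 34.317′ W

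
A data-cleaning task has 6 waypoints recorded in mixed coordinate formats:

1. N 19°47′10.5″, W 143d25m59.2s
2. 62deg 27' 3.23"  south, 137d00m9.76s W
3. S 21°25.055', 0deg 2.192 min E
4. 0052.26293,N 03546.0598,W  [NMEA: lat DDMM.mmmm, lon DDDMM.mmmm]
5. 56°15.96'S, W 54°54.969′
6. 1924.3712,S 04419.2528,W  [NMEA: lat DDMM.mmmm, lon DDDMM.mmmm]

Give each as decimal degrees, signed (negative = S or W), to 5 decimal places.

1. 19.78625, -143.43311
2. -62.45090, -137.00271
3. -21.41758, 0.03653
4. 0.87105, -35.76766
5. -56.26600, -54.91615
6. -19.40619, -44.32088

Point 1:
  Latitude: 19 + 47/60 + 10.5/3600 = 19.786250
  N → positive
  Longitude: 143 + 25/60 + 59.2/3600 = 143.433111
  W ⇒ negate
Point 2:
  φ: 27′ + 3.23″ = 27.05383′; 62 + 27.05383/60 = 62.450897
  S ⇒ negate
  λ: 137 + 0/60 + 9.76/3600 = 137.002711
  W ⇒ negate
Point 3:
  φ: 25.055′ = 0.417583°; total 21.417583
  S → negative
  Longitude: 0 + 2.192/60 = 0.036533
  E → positive
Point 4:
  φ: split at 2 digits → 00° and 52.26293′; 0 + 52.26293/60 = 0.871049
  N ⇒ keep positive
  Longitude: split at 3 digits → 035° and 46.0598′; 35 + 46.0598/60 = 35.767663
  W ⇒ negate
Point 5:
  Lat: 56 + 15.96/60 = 56.266000
  hemisphere S, so the sign is −
  Lon: 54 + 54.969/60 = 54.916150
  W → negative
Point 6:
  Lat: split at 2 digits → 19° and 24.3712′; 19 + 24.3712/60 = 19.406187
  hemisphere S, so the sign is −
  Longitude: degrees = first 3 digits = 44, minutes = 19.2528; 44 + 19.2528/60 = 44.320880
  W ⇒ negate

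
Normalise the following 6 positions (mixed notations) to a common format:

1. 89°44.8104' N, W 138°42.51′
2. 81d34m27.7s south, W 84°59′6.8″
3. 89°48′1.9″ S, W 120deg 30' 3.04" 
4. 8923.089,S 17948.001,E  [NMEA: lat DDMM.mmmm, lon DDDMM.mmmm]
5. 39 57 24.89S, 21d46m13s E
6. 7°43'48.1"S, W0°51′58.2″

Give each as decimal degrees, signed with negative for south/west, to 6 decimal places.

1. 89.746840, -138.708500
2. -81.574361, -84.985222
3. -89.800528, -120.500844
4. -89.384817, 179.800017
5. -39.956914, 21.770278
6. -7.730028, -0.866167

Point 1:
  Lat: 44.8104′ = 0.746840°; total 89.7468400
  N ⇒ keep positive
  λ: 138 + 42.51/60 = 138.7085000
  hemisphere W, so the sign is −
Point 2:
  Lat: 81 + 34/60 + 27.7/3600 = 81.5743611
  S → negative
  Lon: 84 + 59/60 + 6.8/3600 = 84.9852222
  hemisphere W, so the sign is −
Point 3:
  Latitude: 48′ + 1.9″ = 48.03167′; 89 + 48.03167/60 = 89.8005278
  S → negative
  λ: 30′ + 3.04″ = 30.05067′; 120 + 30.05067/60 = 120.5008444
  W → negative
Point 4:
  Latitude: split at 2 digits → 89° and 23.089′; 89 + 23.089/60 = 89.3848167
  S ⇒ negate
  Longitude: split at 3 digits → 179° and 48.001′; 179 + 48.001/60 = 179.8000167
  E ⇒ keep positive
Point 5:
  Lat: 39 + 57/60 + 24.89/3600 = 39.9569139
  S → negative
  Lon: 21 + 46/60 + 13/3600 = 21.7702778
  E ⇒ keep positive
Point 6:
  Lat: 7° + 43/60 + 48.1/3600 = 7 + 0.716667 + 0.013361 = 7.7300278
  S ⇒ negate
  λ: 0° + 51/60 + 58.2/3600 = 0 + 0.850000 + 0.016167 = 0.8661667
  W → negative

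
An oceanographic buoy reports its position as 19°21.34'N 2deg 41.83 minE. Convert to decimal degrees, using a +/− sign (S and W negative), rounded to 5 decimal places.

19.35567, 2.69717

Lat: 21.34′ = 0.355667°; total 19.355667
N → positive
Longitude: 41.83′ = 0.697167°; total 2.697167
E → positive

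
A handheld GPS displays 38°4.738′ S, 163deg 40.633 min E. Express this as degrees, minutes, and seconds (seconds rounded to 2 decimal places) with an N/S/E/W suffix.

Lat: 4.73800′ → 4′ and 0.73800 × 60 = 44.2800″
λ: 40.63300′ → 40′ and 0.63300 × 60 = 37.9800″

38°04′44.28″ S, 163°40′37.98″ E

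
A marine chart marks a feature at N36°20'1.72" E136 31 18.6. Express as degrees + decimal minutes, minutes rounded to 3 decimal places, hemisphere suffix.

36° 20.029′ N, 136° 31.310′ E

Lat: seconds/60 = 0.02867; minutes = 20 + 0.02867 = 20.02867
λ: 31 + 18.6/60 = 31.31000′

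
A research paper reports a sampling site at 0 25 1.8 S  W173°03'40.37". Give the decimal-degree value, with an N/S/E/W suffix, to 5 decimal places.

0.41717° S, 173.06121° W

Lat: 25′ + 1.8″ = 25.03000′; 0 + 25.03000/60 = 0.417167
Lon: 173 + 3/60 + 40.37/3600 = 173.061214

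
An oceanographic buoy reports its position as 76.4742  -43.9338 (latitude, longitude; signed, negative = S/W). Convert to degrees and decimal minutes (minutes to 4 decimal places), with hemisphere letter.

Latitude: minutes = (76.474200 − 76) × 60 = 28.452000
Longitude is negative → W; |value| = 43.933800
λ: minutes = (43.933800 − 43) × 60 = 56.028000

76° 28.4520′ N, 43° 56.0280′ W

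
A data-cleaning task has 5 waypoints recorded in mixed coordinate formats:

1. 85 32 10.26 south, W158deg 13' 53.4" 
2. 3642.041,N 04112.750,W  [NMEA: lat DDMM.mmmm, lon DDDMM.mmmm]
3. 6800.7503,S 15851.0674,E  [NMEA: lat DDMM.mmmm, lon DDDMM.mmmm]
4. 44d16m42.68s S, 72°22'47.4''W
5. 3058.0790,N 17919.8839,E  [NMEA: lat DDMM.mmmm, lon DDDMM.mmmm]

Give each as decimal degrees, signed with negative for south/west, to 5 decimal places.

Point 1:
  φ: 85 + 32/60 + 10.26/3600 = 85.536183
  S ⇒ negate
  Longitude: 158° + 13/60 + 53.4/3600 = 158 + 0.216667 + 0.014833 = 158.231500
  W ⇒ negate
Point 2:
  Lat: degrees = first 2 digits = 36, minutes = 42.041; 36 + 42.041/60 = 36.700683
  N ⇒ keep positive
  Lon: degrees = first 3 digits = 41, minutes = 12.75; 41 + 12.75/60 = 41.212500
  W ⇒ negate
Point 3:
  Latitude: degrees = first 2 digits = 68, minutes = 0.7503; 68 + 0.7503/60 = 68.012505
  S ⇒ negate
  Lon: split at 3 digits → 158° and 51.0674′; 158 + 51.0674/60 = 158.851123
  E → positive
Point 4:
  Lat: 44° + 16/60 + 42.68/3600 = 44 + 0.266667 + 0.011856 = 44.278522
  hemisphere S, so the sign is −
  Lon: 72 + 22/60 + 47.4/3600 = 72.379833
  W ⇒ negate
Point 5:
  Lat: degrees = first 2 digits = 30, minutes = 58.079; 30 + 58.079/60 = 30.967983
  N → positive
  λ: split at 3 digits → 179° and 19.8839′; 179 + 19.8839/60 = 179.331398
  E → positive

1. -85.53618, -158.23150
2. 36.70068, -41.21250
3. -68.01251, 158.85112
4. -44.27852, -72.37983
5. 30.96798, 179.33140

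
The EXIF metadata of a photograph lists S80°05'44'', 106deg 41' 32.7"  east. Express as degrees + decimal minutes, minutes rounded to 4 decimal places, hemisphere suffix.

φ: 5 + 44/60 = 5.733333′
λ: 41 + 32.7/60 = 41.545000′

80° 5.7333′ S, 106° 41.5450′ E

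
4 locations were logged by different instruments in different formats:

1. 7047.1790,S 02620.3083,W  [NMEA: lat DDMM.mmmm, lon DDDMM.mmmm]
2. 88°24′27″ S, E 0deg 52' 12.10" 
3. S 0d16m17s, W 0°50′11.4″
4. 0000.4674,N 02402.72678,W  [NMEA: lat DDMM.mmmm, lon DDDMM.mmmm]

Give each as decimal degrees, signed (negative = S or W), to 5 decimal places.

Point 1:
  Latitude: split at 2 digits → 70° and 47.179′; 70 + 47.179/60 = 70.786317
  hemisphere S, so the sign is −
  Longitude: split at 3 digits → 026° and 20.3083′; 26 + 20.3083/60 = 26.338472
  W → negative
Point 2:
  Latitude: 24′ + 27″ = 24.45000′; 88 + 24.45000/60 = 88.407500
  S ⇒ negate
  Lon: 0° + 52/60 + 12.1/3600 = 0 + 0.866667 + 0.003361 = 0.870028
  E ⇒ keep positive
Point 3:
  φ: 0° + 16/60 + 17/3600 = 0 + 0.266667 + 0.004722 = 0.271389
  S ⇒ negate
  Lon: 50′ + 11.4″ = 50.19000′; 0 + 50.19000/60 = 0.836500
  hemisphere W, so the sign is −
Point 4:
  Lat: split at 2 digits → 00° and 0.4674′; 0 + 0.4674/60 = 0.007790
  N ⇒ keep positive
  Lon: degrees = first 3 digits = 24, minutes = 2.72678; 24 + 2.72678/60 = 24.045446
  W → negative

1. -70.78632, -26.33847
2. -88.40750, 0.87003
3. -0.27139, -0.83650
4. 0.00779, -24.04545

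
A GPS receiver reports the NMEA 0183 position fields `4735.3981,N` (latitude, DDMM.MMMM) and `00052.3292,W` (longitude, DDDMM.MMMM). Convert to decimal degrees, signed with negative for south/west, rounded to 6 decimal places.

47.589968, -0.872153

Latitude: split at 2 digits → 47° and 35.3981′; 47 + 35.3981/60 = 47.5899683
N → positive
λ: split at 3 digits → 000° and 52.3292′; 0 + 52.3292/60 = 0.8721533
hemisphere W, so the sign is −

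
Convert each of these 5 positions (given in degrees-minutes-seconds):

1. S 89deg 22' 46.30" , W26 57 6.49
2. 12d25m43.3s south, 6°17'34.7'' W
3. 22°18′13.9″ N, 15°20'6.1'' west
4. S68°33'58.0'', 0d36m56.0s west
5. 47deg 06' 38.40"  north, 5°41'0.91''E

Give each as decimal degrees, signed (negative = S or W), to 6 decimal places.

Point 1:
  φ: 22′ + 46.3″ = 22.77167′; 89 + 22.77167/60 = 89.3795278
  hemisphere S, so the sign is −
  λ: 26 + 57/60 + 6.49/3600 = 26.9518028
  W ⇒ negate
Point 2:
  Latitude: 12° + 25/60 + 43.3/3600 = 12 + 0.416667 + 0.012028 = 12.4286944
  S ⇒ negate
  Longitude: 6 + 17/60 + 34.7/3600 = 6.2929722
  W → negative
Point 3:
  Lat: 22° + 18/60 + 13.9/3600 = 22 + 0.300000 + 0.003861 = 22.3038611
  N ⇒ keep positive
  Lon: 20′ + 6.1″ = 20.10167′; 15 + 20.10167/60 = 15.3350278
  W ⇒ negate
Point 4:
  Lat: 33′ + 58″ = 33.96667′; 68 + 33.96667/60 = 68.5661111
  hemisphere S, so the sign is −
  λ: 0 + 36/60 + 56/3600 = 0.6155556
  W → negative
Point 5:
  Lat: 6′ + 38.4″ = 6.64000′; 47 + 6.64000/60 = 47.1106667
  N → positive
  λ: 41′ + 0.91″ = 41.01517′; 5 + 41.01517/60 = 5.6835861
  E → positive

1. -89.379528, -26.951803
2. -12.428694, -6.292972
3. 22.303861, -15.335028
4. -68.566111, -0.615556
5. 47.110667, 5.683586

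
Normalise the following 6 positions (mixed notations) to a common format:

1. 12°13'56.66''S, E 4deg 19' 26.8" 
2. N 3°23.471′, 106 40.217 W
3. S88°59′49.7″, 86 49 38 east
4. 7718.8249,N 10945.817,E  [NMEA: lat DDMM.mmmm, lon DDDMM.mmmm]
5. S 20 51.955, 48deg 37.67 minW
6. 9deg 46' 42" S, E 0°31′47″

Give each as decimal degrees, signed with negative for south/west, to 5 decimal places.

1. -12.23241, 4.32411
2. 3.39118, -106.67028
3. -88.99714, 86.82722
4. 77.31375, 109.76362
5. -20.86592, -48.62783
6. -9.77833, 0.52972

Point 1:
  Latitude: 13′ + 56.66″ = 13.94433′; 12 + 13.94433/60 = 12.232406
  S ⇒ negate
  λ: 4° + 19/60 + 26.8/3600 = 4 + 0.316667 + 0.007444 = 4.324111
  E → positive
Point 2:
  φ: 3 + 23.471/60 = 3.391183
  N → positive
  λ: 106 + 40.217/60 = 106.670283
  hemisphere W, so the sign is −
Point 3:
  Lat: 59′ + 49.7″ = 59.82833′; 88 + 59.82833/60 = 88.997139
  S ⇒ negate
  Longitude: 86° + 49/60 + 38/3600 = 86 + 0.816667 + 0.010556 = 86.827222
  E → positive
Point 4:
  Latitude: degrees = first 2 digits = 77, minutes = 18.8249; 77 + 18.8249/60 = 77.313748
  N ⇒ keep positive
  Lon: split at 3 digits → 109° and 45.817′; 109 + 45.817/60 = 109.763617
  E ⇒ keep positive
Point 5:
  Lat: 20 + 51.955/60 = 20.865917
  hemisphere S, so the sign is −
  λ: 48 + 37.67/60 = 48.627833
  W → negative
Point 6:
  Latitude: 46′ + 42″ = 46.70000′; 9 + 46.70000/60 = 9.778333
  S ⇒ negate
  Lon: 31′ + 47″ = 31.78333′; 0 + 31.78333/60 = 0.529722
  E → positive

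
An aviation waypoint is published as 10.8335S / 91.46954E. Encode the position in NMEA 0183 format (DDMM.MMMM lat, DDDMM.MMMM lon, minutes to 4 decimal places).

1050.0100,S / 09128.1724,E

Lat: fractional part 0.833500 → 50.010000 minutes
λ: minutes = (91.469540 − 91) × 60 = 28.172400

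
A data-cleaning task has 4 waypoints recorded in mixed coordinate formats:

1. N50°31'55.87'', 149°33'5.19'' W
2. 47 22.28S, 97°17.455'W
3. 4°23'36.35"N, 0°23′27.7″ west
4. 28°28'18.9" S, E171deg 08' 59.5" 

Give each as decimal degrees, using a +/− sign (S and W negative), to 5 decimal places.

1. 50.53219, -149.55144
2. -47.37133, -97.29092
3. 4.39343, -0.39103
4. -28.47192, 171.14986

Point 1:
  Lat: 50° + 31/60 + 55.87/3600 = 50 + 0.516667 + 0.015519 = 50.532186
  N ⇒ keep positive
  Longitude: 149 + 33/60 + 5.19/3600 = 149.551442
  hemisphere W, so the sign is −
Point 2:
  Lat: 47 + 22.28/60 = 47.371333
  S ⇒ negate
  λ: 17.455′ = 0.290917°; total 97.290917
  W → negative
Point 3:
  φ: 4° + 23/60 + 36.35/3600 = 4 + 0.383333 + 0.010097 = 4.393431
  N → positive
  Longitude: 0 + 23/60 + 27.7/3600 = 0.391028
  W ⇒ negate
Point 4:
  Lat: 28 + 28/60 + 18.9/3600 = 28.471917
  S → negative
  Lon: 8′ + 59.5″ = 8.99167′; 171 + 8.99167/60 = 171.149861
  E → positive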